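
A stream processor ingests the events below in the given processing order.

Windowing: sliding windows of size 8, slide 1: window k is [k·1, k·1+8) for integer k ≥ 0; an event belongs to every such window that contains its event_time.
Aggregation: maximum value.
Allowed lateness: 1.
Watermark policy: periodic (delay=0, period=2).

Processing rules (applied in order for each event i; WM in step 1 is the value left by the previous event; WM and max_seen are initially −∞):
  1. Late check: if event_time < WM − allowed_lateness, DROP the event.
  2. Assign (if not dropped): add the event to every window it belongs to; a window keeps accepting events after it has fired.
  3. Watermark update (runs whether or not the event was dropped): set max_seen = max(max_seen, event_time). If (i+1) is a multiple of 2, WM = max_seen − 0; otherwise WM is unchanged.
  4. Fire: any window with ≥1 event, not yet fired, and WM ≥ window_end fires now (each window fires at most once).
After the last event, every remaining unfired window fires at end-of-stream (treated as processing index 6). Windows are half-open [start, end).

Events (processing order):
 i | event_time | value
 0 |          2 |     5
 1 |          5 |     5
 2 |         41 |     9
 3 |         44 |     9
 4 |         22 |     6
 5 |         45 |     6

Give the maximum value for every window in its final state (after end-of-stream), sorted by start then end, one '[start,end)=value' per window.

i=0 t=2 v=5: → [2,10),[1,9),[0,8); WM=−∞
i=1 t=5 v=5: → [5,13),[4,12),[3,11),[2,10),[1,9),[0,8); WM=5
i=2 t=41 v=9: → [41,49),[40,48),[39,47),[38,46),[37,45),[36,44),[35,43),[34,42); WM=5
i=3 t=44 v=9: → [44,52),[43,51),[42,50),[41,49),[40,48),[39,47),[38,46),[37,45); WM=44; [0,8) fires=5 [1,9) fires=5 [2,10) fires=5 [3,11) fires=5 [4,12) fires=5 [5,13) fires=5 [34,42) fires=9 [35,43) fires=9 [36,44) fires=9
i=4 t=22 v=6: DROP (t<44-1); WM=44
i=5 t=45 v=6: → [45,53),[44,52),[43,51),[42,50),[41,49),[40,48),[39,47),[38,46); WM=45; [37,45) fires=9

[0,8)=5 [1,9)=5 [2,10)=5 [3,11)=5 [4,12)=5 [5,13)=5 [34,42)=9 [35,43)=9 [36,44)=9 [37,45)=9 [38,46)=9 [39,47)=9 [40,48)=9 [41,49)=9 [42,50)=9 [43,51)=9 [44,52)=9 [45,53)=6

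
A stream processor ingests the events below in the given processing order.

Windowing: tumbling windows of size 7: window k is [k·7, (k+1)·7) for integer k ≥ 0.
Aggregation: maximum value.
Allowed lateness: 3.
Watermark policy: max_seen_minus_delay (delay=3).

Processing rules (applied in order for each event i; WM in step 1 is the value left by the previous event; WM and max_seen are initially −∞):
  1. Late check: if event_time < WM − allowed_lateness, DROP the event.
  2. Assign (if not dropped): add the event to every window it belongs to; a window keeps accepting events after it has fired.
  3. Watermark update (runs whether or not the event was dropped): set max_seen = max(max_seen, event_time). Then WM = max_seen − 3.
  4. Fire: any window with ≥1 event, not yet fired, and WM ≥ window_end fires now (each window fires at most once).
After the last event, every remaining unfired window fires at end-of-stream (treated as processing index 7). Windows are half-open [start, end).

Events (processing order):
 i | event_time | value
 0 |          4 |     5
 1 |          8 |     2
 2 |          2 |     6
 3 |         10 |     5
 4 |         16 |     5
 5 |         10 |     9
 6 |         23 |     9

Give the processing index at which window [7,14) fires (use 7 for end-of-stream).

6

i=0 t=4 v=5: → [0,7); WM=1
i=1 t=8 v=2: → [7,14); WM=5
i=2 t=2 v=6: → [0,7); WM=5
i=3 t=10 v=5: → [7,14); WM=7; [0,7) fires=6
i=4 t=16 v=5: → [14,21); WM=13
i=5 t=10 v=9: → [7,14); WM=13
i=6 t=23 v=9: → [21,28); WM=20; [7,14) fires=9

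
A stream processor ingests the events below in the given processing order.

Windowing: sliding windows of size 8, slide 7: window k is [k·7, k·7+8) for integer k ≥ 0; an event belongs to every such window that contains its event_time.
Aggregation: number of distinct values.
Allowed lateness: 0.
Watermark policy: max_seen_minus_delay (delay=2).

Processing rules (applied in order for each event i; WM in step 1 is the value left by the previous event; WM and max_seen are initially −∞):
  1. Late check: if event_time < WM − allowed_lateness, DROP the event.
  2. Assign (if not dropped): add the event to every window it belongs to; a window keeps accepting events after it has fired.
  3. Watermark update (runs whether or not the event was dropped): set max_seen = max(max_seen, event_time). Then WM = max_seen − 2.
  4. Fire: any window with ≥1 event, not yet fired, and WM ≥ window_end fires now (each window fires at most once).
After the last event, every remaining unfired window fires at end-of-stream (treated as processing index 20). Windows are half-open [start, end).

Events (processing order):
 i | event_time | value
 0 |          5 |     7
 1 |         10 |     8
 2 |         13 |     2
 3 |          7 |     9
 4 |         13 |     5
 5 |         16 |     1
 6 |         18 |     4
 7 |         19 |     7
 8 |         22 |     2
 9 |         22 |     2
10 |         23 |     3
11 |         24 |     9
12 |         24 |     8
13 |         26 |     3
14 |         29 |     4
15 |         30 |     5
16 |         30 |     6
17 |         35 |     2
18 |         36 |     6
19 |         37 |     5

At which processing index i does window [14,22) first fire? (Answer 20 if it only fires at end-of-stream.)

11

i=0 t=5 v=7: → [0,8); WM=3
i=1 t=10 v=8: → [7,15); WM=8; [0,8) fires=1
i=2 t=13 v=2: → [7,15); WM=11
i=3 t=7 v=9: DROP (t<11-0); WM=11
i=4 t=13 v=5: → [7,15); WM=11
i=5 t=16 v=1: → [14,22); WM=14
i=6 t=18 v=4: → [14,22); WM=16; [7,15) fires=3
i=7 t=19 v=7: → [14,22); WM=17
i=8 t=22 v=2: → [21,29); WM=20
i=9 t=22 v=2: → [21,29); WM=20
i=10 t=23 v=3: → [21,29); WM=21
i=11 t=24 v=9: → [21,29); WM=22; [14,22) fires=3
i=12 t=24 v=8: → [21,29); WM=22
i=13 t=26 v=3: → [21,29); WM=24
i=14 t=29 v=4: → [28,36); WM=27
i=15 t=30 v=5: → [28,36); WM=28
i=16 t=30 v=6: → [28,36); WM=28
i=17 t=35 v=2: → [35,43),[28,36); WM=33; [21,29) fires=4
i=18 t=36 v=6: → [35,43); WM=34
i=19 t=37 v=5: → [35,43); WM=35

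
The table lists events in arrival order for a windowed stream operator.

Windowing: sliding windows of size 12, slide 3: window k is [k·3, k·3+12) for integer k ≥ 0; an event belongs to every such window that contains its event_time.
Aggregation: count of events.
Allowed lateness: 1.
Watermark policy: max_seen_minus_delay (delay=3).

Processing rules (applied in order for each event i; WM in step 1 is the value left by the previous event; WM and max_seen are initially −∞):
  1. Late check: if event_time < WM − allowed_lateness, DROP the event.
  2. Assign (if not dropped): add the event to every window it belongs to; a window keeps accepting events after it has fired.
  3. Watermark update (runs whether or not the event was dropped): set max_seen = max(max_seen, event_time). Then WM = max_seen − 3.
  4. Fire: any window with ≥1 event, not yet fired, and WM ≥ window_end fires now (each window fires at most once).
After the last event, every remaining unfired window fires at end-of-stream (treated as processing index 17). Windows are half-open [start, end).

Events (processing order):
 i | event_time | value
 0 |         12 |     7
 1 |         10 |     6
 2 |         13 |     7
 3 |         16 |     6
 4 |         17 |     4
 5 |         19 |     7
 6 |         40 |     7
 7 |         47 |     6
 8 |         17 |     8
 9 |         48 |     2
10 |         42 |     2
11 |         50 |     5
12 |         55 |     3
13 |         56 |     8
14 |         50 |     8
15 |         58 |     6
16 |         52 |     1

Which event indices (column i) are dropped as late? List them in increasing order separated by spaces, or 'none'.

i=0 t=12 v=7: → [12,24),[9,21),[6,18),[3,15); WM=9
i=1 t=10 v=6: → [9,21),[6,18),[3,15),[0,12); WM=9
i=2 t=13 v=7: → [12,24),[9,21),[6,18),[3,15); WM=10
i=3 t=16 v=6: → [15,27),[12,24),[9,21),[6,18); WM=13; [0,12) fires=1
i=4 t=17 v=4: → [15,27),[12,24),[9,21),[6,18); WM=14
i=5 t=19 v=7: → [18,30),[15,27),[12,24),[9,21); WM=16; [3,15) fires=3
i=6 t=40 v=7: → [39,51),[36,48),[33,45),[30,42); WM=37; [6,18) fires=5 [9,21) fires=6 [12,24) fires=5 [15,27) fires=3 [18,30) fires=1
i=7 t=47 v=6: → [45,57),[42,54),[39,51),[36,48); WM=44; [30,42) fires=1
i=8 t=17 v=8: DROP (t<44-1); WM=44
i=9 t=48 v=2: → [48,60),[45,57),[42,54),[39,51); WM=45; [33,45) fires=1
i=10 t=42 v=2: DROP (t<45-1); WM=45
i=11 t=50 v=5: → [48,60),[45,57),[42,54),[39,51); WM=47
i=12 t=55 v=3: → [54,66),[51,63),[48,60),[45,57); WM=52; [36,48) fires=2 [39,51) fires=4
i=13 t=56 v=8: → [54,66),[51,63),[48,60),[45,57); WM=53
i=14 t=50 v=8: DROP (t<53-1); WM=53
i=15 t=58 v=6: → [57,69),[54,66),[51,63),[48,60); WM=55; [42,54) fires=3
i=16 t=52 v=1: DROP (t<55-1); WM=55

8 10 14 16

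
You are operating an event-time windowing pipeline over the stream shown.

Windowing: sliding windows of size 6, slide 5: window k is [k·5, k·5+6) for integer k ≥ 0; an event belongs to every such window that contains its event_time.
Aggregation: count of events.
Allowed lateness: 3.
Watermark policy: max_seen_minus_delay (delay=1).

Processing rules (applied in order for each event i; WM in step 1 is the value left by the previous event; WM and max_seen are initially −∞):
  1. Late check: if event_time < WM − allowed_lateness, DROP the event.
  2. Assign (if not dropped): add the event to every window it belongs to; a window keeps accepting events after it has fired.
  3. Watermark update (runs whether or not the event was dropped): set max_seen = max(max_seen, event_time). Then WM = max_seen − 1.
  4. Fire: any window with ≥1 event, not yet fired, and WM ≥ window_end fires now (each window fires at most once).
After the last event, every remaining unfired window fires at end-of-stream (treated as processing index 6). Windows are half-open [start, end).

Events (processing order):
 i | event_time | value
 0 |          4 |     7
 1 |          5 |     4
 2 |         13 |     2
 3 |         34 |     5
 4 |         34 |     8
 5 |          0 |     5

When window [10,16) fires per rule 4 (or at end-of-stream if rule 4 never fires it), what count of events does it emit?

i=0 t=4 v=7: → [0,6); WM=3
i=1 t=5 v=4: → [5,11),[0,6); WM=4
i=2 t=13 v=2: → [10,16); WM=12; [0,6) fires=2 [5,11) fires=1
i=3 t=34 v=5: → [30,36); WM=33; [10,16) fires=1
i=4 t=34 v=8: → [30,36); WM=33
i=5 t=0 v=5: DROP (t<33-3); WM=33

1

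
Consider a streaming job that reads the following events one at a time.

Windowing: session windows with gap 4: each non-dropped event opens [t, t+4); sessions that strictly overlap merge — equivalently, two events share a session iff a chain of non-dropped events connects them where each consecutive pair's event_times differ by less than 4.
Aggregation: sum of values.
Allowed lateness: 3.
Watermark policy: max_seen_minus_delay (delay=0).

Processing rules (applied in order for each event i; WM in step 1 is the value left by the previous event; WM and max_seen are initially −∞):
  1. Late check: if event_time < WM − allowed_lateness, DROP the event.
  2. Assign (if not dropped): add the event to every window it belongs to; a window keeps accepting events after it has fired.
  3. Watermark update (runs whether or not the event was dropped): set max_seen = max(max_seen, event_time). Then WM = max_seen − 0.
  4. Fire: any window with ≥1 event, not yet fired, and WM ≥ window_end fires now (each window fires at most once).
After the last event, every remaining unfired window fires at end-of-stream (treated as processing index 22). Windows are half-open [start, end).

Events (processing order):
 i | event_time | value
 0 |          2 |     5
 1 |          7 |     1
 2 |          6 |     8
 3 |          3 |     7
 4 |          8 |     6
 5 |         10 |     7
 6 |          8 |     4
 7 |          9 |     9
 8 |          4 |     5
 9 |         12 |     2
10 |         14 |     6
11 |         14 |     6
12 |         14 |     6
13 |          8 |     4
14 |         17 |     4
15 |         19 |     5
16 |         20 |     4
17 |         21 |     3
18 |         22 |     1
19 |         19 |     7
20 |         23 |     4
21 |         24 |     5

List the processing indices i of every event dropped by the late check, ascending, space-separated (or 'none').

3 8 13

i=0 t=2 v=5: → [2,6); WM=2
i=1 t=7 v=1: → [7,11); WM=7
i=2 t=6 v=8: → [6,11); WM=7
i=3 t=3 v=7: DROP (t<7-3); WM=7
i=4 t=8 v=6: → [6,12); WM=8
i=5 t=10 v=7: → [6,14); WM=10
i=6 t=8 v=4: → [6,14); WM=10
i=7 t=9 v=9: → [6,14); WM=10
i=8 t=4 v=5: DROP (t<10-3); WM=10
i=9 t=12 v=2: → [6,16); WM=12
i=10 t=14 v=6: → [6,18); WM=14
i=11 t=14 v=6: → [6,18); WM=14
i=12 t=14 v=6: → [6,18); WM=14
i=13 t=8 v=4: DROP (t<14-3); WM=14
i=14 t=17 v=4: → [6,21); WM=17
i=15 t=19 v=5: → [6,23); WM=19
i=16 t=20 v=4: → [6,24); WM=20
i=17 t=21 v=3: → [6,25); WM=21
i=18 t=22 v=1: → [6,26); WM=22
i=19 t=19 v=7: → [6,26); WM=22
i=20 t=23 v=4: → [6,27); WM=23
i=21 t=24 v=5: → [6,28); WM=24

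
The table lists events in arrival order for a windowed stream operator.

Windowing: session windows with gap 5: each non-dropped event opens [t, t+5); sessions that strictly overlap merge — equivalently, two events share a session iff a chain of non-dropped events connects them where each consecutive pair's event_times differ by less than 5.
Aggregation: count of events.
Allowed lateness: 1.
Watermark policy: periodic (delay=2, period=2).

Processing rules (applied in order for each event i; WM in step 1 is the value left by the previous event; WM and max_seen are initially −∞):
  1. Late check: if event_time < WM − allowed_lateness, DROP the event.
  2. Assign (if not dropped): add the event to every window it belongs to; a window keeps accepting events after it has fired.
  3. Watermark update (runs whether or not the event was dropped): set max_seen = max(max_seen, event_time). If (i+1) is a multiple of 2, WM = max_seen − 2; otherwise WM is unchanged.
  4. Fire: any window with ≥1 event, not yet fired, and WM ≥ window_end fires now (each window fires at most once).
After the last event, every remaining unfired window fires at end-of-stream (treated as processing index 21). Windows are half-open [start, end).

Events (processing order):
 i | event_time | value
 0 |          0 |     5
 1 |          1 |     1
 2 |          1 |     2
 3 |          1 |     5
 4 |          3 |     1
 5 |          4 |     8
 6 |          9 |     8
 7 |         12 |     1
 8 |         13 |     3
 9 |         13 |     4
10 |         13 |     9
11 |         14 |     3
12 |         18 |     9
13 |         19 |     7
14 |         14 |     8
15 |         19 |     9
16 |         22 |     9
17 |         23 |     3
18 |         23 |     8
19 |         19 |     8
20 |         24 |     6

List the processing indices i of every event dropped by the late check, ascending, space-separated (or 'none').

14 19

i=0 t=0 v=5: → [0,5); WM=−∞
i=1 t=1 v=1: → [0,6); WM=-1
i=2 t=1 v=2: → [0,6); WM=-1
i=3 t=1 v=5: → [0,6); WM=-1
i=4 t=3 v=1: → [0,8); WM=-1
i=5 t=4 v=8: → [0,9); WM=2
i=6 t=9 v=8: → [9,14); WM=2
i=7 t=12 v=1: → [9,17); WM=10
i=8 t=13 v=3: → [9,18); WM=10
i=9 t=13 v=4: → [9,18); WM=11
i=10 t=13 v=9: → [9,18); WM=11
i=11 t=14 v=3: → [9,19); WM=12
i=12 t=18 v=9: → [9,23); WM=12
i=13 t=19 v=7: → [9,24); WM=17
i=14 t=14 v=8: DROP (t<17-1); WM=17
i=15 t=19 v=9: → [9,24); WM=17
i=16 t=22 v=9: → [9,27); WM=17
i=17 t=23 v=3: → [9,28); WM=21
i=18 t=23 v=8: → [9,28); WM=21
i=19 t=19 v=8: DROP (t<21-1); WM=21
i=20 t=24 v=6: → [9,29); WM=21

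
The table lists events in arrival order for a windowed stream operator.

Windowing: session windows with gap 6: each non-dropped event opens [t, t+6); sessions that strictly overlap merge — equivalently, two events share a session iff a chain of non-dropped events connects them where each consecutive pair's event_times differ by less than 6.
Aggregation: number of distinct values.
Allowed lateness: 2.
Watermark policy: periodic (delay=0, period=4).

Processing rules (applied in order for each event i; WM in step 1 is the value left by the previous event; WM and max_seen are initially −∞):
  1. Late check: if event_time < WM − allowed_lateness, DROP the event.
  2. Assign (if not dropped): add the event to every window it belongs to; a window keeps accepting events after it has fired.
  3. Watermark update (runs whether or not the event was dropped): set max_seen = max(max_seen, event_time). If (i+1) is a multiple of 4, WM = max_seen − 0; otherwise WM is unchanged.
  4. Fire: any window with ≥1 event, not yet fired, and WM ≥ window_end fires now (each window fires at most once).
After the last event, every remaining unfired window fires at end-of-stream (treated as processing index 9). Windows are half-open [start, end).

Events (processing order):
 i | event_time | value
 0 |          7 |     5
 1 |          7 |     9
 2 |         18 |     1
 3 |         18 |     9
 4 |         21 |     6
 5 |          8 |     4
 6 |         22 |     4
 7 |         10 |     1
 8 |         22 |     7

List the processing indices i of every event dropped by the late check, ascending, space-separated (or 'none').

i=0 t=7 v=5: → [7,13); WM=−∞
i=1 t=7 v=9: → [7,13); WM=−∞
i=2 t=18 v=1: → [18,24); WM=−∞
i=3 t=18 v=9: → [18,24); WM=18
i=4 t=21 v=6: → [18,27); WM=18
i=5 t=8 v=4: DROP (t<18-2); WM=18
i=6 t=22 v=4: → [18,28); WM=18
i=7 t=10 v=1: DROP (t<18-2); WM=22
i=8 t=22 v=7: → [18,28); WM=22

5 7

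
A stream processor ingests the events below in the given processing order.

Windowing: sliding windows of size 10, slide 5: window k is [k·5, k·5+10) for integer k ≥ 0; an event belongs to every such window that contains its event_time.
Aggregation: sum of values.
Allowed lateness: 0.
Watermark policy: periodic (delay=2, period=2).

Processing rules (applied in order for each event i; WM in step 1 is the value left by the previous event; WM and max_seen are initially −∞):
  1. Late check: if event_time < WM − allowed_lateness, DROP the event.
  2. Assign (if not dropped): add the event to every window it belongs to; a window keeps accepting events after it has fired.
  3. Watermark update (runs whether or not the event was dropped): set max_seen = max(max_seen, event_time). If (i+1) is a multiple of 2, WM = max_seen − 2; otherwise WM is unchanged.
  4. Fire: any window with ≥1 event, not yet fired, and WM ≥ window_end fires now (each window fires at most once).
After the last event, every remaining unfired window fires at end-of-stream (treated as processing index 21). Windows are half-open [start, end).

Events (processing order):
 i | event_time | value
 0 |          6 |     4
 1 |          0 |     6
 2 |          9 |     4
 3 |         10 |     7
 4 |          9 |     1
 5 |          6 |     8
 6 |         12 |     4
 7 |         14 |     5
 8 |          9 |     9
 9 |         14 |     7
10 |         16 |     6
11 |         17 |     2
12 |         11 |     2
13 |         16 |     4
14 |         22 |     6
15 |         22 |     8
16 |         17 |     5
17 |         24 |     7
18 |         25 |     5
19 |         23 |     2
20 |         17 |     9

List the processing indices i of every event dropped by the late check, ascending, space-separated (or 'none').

i=0 t=6 v=4: → [5,15),[0,10); WM=−∞
i=1 t=0 v=6: → [0,10); WM=4
i=2 t=9 v=4: → [5,15),[0,10); WM=4
i=3 t=10 v=7: → [10,20),[5,15); WM=8
i=4 t=9 v=1: → [5,15),[0,10); WM=8
i=5 t=6 v=8: DROP (t<8-0); WM=8
i=6 t=12 v=4: → [10,20),[5,15); WM=8
i=7 t=14 v=5: → [10,20),[5,15); WM=12; [0,10) fires=15
i=8 t=9 v=9: DROP (t<12-0); WM=12
i=9 t=14 v=7: → [10,20),[5,15); WM=12
i=10 t=16 v=6: → [15,25),[10,20); WM=12
i=11 t=17 v=2: → [15,25),[10,20); WM=15; [5,15) fires=32
i=12 t=11 v=2: DROP (t<15-0); WM=15
i=13 t=16 v=4: → [15,25),[10,20); WM=15
i=14 t=22 v=6: → [20,30),[15,25); WM=15
i=15 t=22 v=8: → [20,30),[15,25); WM=20; [10,20) fires=35
i=16 t=17 v=5: DROP (t<20-0); WM=20
i=17 t=24 v=7: → [20,30),[15,25); WM=22
i=18 t=25 v=5: → [25,35),[20,30); WM=22
i=19 t=23 v=2: → [20,30),[15,25); WM=23
i=20 t=17 v=9: DROP (t<23-0); WM=23

5 8 12 16 20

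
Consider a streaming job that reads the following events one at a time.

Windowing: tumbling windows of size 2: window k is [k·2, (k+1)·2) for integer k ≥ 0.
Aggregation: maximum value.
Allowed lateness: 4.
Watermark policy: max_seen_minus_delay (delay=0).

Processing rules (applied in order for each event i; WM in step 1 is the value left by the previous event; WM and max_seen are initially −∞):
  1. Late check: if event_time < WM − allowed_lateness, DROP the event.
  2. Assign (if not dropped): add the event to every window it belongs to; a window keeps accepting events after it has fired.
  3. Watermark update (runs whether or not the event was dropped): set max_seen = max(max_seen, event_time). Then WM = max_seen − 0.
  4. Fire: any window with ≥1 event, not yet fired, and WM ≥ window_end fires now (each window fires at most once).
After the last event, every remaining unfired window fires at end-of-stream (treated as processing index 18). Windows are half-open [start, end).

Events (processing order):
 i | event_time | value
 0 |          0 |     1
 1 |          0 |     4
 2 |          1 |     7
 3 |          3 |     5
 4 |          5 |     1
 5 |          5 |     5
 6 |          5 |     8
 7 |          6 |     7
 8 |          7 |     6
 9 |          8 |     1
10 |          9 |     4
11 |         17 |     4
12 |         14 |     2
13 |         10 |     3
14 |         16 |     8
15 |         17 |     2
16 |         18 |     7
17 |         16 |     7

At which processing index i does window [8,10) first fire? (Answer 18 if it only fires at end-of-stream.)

11

i=0 t=0 v=1: → [0,2); WM=0
i=1 t=0 v=4: → [0,2); WM=0
i=2 t=1 v=7: → [0,2); WM=1
i=3 t=3 v=5: → [2,4); WM=3; [0,2) fires=7
i=4 t=5 v=1: → [4,6); WM=5; [2,4) fires=5
i=5 t=5 v=5: → [4,6); WM=5
i=6 t=5 v=8: → [4,6); WM=5
i=7 t=6 v=7: → [6,8); WM=6; [4,6) fires=8
i=8 t=7 v=6: → [6,8); WM=7
i=9 t=8 v=1: → [8,10); WM=8; [6,8) fires=7
i=10 t=9 v=4: → [8,10); WM=9
i=11 t=17 v=4: → [16,18); WM=17; [8,10) fires=4
i=12 t=14 v=2: → [14,16); WM=17; [14,16) fires=2
i=13 t=10 v=3: DROP (t<17-4); WM=17
i=14 t=16 v=8: → [16,18); WM=17
i=15 t=17 v=2: → [16,18); WM=17
i=16 t=18 v=7: → [18,20); WM=18; [16,18) fires=8
i=17 t=16 v=7: → [16,18); WM=18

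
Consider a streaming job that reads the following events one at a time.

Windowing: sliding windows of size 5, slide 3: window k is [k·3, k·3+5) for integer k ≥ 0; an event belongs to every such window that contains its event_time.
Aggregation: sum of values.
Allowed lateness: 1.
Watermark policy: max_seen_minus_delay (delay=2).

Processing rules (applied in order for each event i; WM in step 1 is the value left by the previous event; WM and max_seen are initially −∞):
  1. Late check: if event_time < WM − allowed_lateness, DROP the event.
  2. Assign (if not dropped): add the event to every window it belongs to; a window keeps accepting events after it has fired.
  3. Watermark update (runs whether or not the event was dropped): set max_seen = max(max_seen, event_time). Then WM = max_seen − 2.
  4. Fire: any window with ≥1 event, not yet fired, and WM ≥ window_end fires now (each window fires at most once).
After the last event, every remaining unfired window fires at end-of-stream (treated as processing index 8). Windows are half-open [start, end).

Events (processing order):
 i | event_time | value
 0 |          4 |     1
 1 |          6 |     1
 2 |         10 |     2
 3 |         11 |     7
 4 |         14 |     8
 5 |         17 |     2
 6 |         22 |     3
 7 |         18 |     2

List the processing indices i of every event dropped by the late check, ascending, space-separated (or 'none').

i=0 t=4 v=1: → [3,8),[0,5); WM=2
i=1 t=6 v=1: → [6,11),[3,8); WM=4
i=2 t=10 v=2: → [9,14),[6,11); WM=8; [0,5) fires=1 [3,8) fires=2
i=3 t=11 v=7: → [9,14); WM=9
i=4 t=14 v=8: → [12,17); WM=12; [6,11) fires=3
i=5 t=17 v=2: → [15,20); WM=15; [9,14) fires=9
i=6 t=22 v=3: → [21,26),[18,23); WM=20; [12,17) fires=8 [15,20) fires=2
i=7 t=18 v=2: DROP (t<20-1); WM=20

7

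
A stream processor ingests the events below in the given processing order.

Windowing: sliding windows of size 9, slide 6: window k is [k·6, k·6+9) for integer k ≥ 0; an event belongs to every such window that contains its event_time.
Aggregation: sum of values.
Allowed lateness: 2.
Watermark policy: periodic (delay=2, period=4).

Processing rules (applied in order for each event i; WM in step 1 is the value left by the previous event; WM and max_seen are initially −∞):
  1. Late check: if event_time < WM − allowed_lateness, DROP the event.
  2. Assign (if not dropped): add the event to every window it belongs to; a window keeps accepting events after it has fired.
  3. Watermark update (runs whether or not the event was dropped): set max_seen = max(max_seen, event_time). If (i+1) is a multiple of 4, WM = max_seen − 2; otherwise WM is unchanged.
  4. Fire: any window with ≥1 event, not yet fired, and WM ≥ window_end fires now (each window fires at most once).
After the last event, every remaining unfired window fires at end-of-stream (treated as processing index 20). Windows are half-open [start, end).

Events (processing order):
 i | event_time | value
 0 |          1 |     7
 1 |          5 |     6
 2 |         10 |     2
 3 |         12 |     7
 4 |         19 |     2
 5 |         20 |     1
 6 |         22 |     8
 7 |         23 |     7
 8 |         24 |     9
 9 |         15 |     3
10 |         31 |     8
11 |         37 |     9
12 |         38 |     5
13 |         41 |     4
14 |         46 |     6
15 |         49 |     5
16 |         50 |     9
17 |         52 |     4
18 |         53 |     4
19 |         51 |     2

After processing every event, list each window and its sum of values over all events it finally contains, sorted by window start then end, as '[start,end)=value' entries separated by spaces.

i=0 t=1 v=7: → [0,9); WM=−∞
i=1 t=5 v=6: → [0,9); WM=−∞
i=2 t=10 v=2: → [6,15); WM=−∞
i=3 t=12 v=7: → [12,21),[6,15); WM=10; [0,9) fires=13
i=4 t=19 v=2: → [18,27),[12,21); WM=10
i=5 t=20 v=1: → [18,27),[12,21); WM=10
i=6 t=22 v=8: → [18,27); WM=10
i=7 t=23 v=7: → [18,27); WM=21; [6,15) fires=9 [12,21) fires=10
i=8 t=24 v=9: → [24,33),[18,27); WM=21
i=9 t=15 v=3: DROP (t<21-2); WM=21
i=10 t=31 v=8: → [30,39),[24,33); WM=21
i=11 t=37 v=9: → [36,45),[30,39); WM=35; [18,27) fires=27 [24,33) fires=17
i=12 t=38 v=5: → [36,45),[30,39); WM=35
i=13 t=41 v=4: → [36,45); WM=35
i=14 t=46 v=6: → [42,51); WM=35
i=15 t=49 v=5: → [48,57),[42,51); WM=47; [30,39) fires=22 [36,45) fires=18
i=16 t=50 v=9: → [48,57),[42,51); WM=47
i=17 t=52 v=4: → [48,57); WM=47
i=18 t=53 v=4: → [48,57); WM=47
i=19 t=51 v=2: → [48,57); WM=51; [42,51) fires=20

[0,9)=13 [6,15)=9 [12,21)=10 [18,27)=27 [24,33)=17 [30,39)=22 [36,45)=18 [42,51)=20 [48,57)=24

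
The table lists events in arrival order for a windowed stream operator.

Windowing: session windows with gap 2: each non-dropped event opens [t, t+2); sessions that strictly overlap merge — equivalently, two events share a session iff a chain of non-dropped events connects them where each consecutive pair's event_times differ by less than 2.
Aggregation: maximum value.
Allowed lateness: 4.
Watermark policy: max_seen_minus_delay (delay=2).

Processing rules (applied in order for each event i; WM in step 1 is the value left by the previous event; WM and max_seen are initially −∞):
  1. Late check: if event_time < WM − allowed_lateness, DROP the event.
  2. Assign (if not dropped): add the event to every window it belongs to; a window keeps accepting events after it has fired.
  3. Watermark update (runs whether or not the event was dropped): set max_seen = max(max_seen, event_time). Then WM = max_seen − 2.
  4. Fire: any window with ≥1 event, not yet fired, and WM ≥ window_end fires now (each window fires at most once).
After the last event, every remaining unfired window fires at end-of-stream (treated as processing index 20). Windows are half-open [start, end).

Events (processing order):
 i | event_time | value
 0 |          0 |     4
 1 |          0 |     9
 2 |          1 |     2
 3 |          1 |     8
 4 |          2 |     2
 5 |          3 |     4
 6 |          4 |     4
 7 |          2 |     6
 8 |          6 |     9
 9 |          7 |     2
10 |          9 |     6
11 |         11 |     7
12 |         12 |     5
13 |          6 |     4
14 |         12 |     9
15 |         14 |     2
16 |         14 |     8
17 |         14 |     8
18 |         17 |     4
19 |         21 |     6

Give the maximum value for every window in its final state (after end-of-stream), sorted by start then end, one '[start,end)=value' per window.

[0,6)=9 [6,9)=9 [9,11)=6 [11,14)=9 [14,16)=8 [17,19)=4 [21,23)=6

i=0 t=0 v=4: → [0,2); WM=-2
i=1 t=0 v=9: → [0,2); WM=-2
i=2 t=1 v=2: → [0,3); WM=-1
i=3 t=1 v=8: → [0,3); WM=-1
i=4 t=2 v=2: → [0,4); WM=0
i=5 t=3 v=4: → [0,5); WM=1
i=6 t=4 v=4: → [0,6); WM=2
i=7 t=2 v=6: → [0,6); WM=2
i=8 t=6 v=9: → [6,8); WM=4
i=9 t=7 v=2: → [6,9); WM=5
i=10 t=9 v=6: → [9,11); WM=7
i=11 t=11 v=7: → [11,13); WM=9
i=12 t=12 v=5: → [11,14); WM=10
i=13 t=6 v=4: → [6,9); WM=10
i=14 t=12 v=9: → [11,14); WM=10
i=15 t=14 v=2: → [14,16); WM=12
i=16 t=14 v=8: → [14,16); WM=12
i=17 t=14 v=8: → [14,16); WM=12
i=18 t=17 v=4: → [17,19); WM=15
i=19 t=21 v=6: → [21,23); WM=19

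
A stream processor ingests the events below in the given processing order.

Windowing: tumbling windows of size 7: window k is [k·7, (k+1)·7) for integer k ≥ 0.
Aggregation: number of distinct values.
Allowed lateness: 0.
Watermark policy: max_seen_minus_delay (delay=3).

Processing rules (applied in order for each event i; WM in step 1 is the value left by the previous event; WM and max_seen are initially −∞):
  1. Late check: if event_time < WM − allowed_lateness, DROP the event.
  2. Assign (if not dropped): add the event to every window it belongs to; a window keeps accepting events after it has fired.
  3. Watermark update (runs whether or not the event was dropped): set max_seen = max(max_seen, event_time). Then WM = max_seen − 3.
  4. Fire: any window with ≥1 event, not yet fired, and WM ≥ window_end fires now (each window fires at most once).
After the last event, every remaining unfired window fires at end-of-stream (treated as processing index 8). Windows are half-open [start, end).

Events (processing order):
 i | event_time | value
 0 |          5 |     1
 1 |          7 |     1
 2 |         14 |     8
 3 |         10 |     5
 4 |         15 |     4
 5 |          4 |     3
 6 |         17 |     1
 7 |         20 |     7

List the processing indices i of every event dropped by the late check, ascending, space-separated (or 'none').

i=0 t=5 v=1: → [0,7); WM=2
i=1 t=7 v=1: → [7,14); WM=4
i=2 t=14 v=8: → [14,21); WM=11; [0,7) fires=1
i=3 t=10 v=5: DROP (t<11-0); WM=11
i=4 t=15 v=4: → [14,21); WM=12
i=5 t=4 v=3: DROP (t<12-0); WM=12
i=6 t=17 v=1: → [14,21); WM=14; [7,14) fires=1
i=7 t=20 v=7: → [14,21); WM=17

3 5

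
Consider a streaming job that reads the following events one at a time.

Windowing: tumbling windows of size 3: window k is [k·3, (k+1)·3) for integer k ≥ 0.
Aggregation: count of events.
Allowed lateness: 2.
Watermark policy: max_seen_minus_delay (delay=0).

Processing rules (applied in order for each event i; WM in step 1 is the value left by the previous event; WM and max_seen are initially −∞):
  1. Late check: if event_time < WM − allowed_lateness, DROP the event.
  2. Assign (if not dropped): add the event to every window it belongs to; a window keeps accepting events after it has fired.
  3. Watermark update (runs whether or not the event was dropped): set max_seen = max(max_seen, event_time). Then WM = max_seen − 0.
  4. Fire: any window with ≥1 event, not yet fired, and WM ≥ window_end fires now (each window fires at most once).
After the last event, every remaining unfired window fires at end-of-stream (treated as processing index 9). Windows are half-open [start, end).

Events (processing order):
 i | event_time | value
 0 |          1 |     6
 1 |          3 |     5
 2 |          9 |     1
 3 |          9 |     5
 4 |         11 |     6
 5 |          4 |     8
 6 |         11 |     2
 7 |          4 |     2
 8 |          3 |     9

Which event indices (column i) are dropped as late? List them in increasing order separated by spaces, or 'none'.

i=0 t=1 v=6: → [0,3); WM=1
i=1 t=3 v=5: → [3,6); WM=3; [0,3) fires=1
i=2 t=9 v=1: → [9,12); WM=9; [3,6) fires=1
i=3 t=9 v=5: → [9,12); WM=9
i=4 t=11 v=6: → [9,12); WM=11
i=5 t=4 v=8: DROP (t<11-2); WM=11
i=6 t=11 v=2: → [9,12); WM=11
i=7 t=4 v=2: DROP (t<11-2); WM=11
i=8 t=3 v=9: DROP (t<11-2); WM=11

5 7 8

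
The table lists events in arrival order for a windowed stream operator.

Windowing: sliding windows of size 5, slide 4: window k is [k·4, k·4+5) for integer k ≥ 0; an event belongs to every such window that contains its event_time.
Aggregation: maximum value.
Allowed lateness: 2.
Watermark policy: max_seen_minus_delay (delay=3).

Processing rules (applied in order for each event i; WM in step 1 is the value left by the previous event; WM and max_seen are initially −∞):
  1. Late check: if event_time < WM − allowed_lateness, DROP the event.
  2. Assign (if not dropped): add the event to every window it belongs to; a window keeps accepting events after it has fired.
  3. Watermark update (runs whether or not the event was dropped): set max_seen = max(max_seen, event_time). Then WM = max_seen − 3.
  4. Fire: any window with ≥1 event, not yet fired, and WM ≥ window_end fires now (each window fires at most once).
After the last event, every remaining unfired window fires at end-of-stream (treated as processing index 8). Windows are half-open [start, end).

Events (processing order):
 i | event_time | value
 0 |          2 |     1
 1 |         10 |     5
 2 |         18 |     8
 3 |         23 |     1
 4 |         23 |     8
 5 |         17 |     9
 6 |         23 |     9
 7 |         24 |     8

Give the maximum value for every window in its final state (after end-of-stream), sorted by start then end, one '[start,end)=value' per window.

[0,5)=1 [8,13)=5 [16,21)=8 [20,25)=9 [24,29)=8

i=0 t=2 v=1: → [0,5); WM=-1
i=1 t=10 v=5: → [8,13); WM=7; [0,5) fires=1
i=2 t=18 v=8: → [16,21); WM=15; [8,13) fires=5
i=3 t=23 v=1: → [20,25); WM=20
i=4 t=23 v=8: → [20,25); WM=20
i=5 t=17 v=9: DROP (t<20-2); WM=20
i=6 t=23 v=9: → [20,25); WM=20
i=7 t=24 v=8: → [24,29),[20,25); WM=21; [16,21) fires=8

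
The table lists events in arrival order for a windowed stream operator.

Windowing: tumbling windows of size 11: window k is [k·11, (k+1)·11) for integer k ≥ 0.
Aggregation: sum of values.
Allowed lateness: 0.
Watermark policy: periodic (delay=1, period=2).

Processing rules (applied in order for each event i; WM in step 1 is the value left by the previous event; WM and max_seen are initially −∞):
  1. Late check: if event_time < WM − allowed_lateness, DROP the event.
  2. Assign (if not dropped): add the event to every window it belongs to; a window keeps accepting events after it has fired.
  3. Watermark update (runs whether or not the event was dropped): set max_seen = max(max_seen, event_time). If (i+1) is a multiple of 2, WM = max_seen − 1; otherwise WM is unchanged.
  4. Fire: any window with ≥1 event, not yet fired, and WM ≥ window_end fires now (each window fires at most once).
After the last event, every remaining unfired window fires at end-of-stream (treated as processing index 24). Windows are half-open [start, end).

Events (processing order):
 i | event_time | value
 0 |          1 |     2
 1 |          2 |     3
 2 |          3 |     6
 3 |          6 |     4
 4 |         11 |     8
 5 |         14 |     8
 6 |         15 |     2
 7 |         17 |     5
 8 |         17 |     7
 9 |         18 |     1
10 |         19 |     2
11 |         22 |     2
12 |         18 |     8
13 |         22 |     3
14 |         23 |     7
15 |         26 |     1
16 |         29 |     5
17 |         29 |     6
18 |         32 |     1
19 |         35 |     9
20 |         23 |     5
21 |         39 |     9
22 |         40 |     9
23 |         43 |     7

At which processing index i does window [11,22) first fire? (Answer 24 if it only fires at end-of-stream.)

15

i=0 t=1 v=2: → [0,11); WM=−∞
i=1 t=2 v=3: → [0,11); WM=1
i=2 t=3 v=6: → [0,11); WM=1
i=3 t=6 v=4: → [0,11); WM=5
i=4 t=11 v=8: → [11,22); WM=5
i=5 t=14 v=8: → [11,22); WM=13; [0,11) fires=15
i=6 t=15 v=2: → [11,22); WM=13
i=7 t=17 v=5: → [11,22); WM=16
i=8 t=17 v=7: → [11,22); WM=16
i=9 t=18 v=1: → [11,22); WM=17
i=10 t=19 v=2: → [11,22); WM=17
i=11 t=22 v=2: → [22,33); WM=21
i=12 t=18 v=8: DROP (t<21-0); WM=21
i=13 t=22 v=3: → [22,33); WM=21
i=14 t=23 v=7: → [22,33); WM=21
i=15 t=26 v=1: → [22,33); WM=25; [11,22) fires=33
i=16 t=29 v=5: → [22,33); WM=25
i=17 t=29 v=6: → [22,33); WM=28
i=18 t=32 v=1: → [22,33); WM=28
i=19 t=35 v=9: → [33,44); WM=34; [22,33) fires=25
i=20 t=23 v=5: DROP (t<34-0); WM=34
i=21 t=39 v=9: → [33,44); WM=38
i=22 t=40 v=9: → [33,44); WM=38
i=23 t=43 v=7: → [33,44); WM=42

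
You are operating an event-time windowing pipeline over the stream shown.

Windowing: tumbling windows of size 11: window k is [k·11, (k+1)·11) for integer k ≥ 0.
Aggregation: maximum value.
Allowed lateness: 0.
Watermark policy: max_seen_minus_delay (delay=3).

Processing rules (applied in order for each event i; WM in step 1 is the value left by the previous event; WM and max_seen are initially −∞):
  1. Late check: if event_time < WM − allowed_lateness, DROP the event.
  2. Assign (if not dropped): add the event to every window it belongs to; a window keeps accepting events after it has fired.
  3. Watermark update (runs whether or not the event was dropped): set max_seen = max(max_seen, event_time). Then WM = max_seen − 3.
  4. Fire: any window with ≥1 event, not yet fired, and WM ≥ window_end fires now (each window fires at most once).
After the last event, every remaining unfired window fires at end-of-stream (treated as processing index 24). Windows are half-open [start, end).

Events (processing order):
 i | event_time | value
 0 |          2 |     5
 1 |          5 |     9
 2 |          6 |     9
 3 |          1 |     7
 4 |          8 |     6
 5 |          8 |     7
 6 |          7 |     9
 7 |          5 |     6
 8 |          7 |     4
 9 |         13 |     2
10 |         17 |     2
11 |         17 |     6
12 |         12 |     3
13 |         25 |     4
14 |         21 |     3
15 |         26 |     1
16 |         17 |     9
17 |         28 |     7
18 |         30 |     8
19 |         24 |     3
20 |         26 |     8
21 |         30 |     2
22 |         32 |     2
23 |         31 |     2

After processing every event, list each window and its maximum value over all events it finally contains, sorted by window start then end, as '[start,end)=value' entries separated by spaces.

[0,11)=9 [11,22)=6 [22,33)=8

i=0 t=2 v=5: → [0,11); WM=-1
i=1 t=5 v=9: → [0,11); WM=2
i=2 t=6 v=9: → [0,11); WM=3
i=3 t=1 v=7: DROP (t<3-0); WM=3
i=4 t=8 v=6: → [0,11); WM=5
i=5 t=8 v=7: → [0,11); WM=5
i=6 t=7 v=9: → [0,11); WM=5
i=7 t=5 v=6: → [0,11); WM=5
i=8 t=7 v=4: → [0,11); WM=5
i=9 t=13 v=2: → [11,22); WM=10
i=10 t=17 v=2: → [11,22); WM=14; [0,11) fires=9
i=11 t=17 v=6: → [11,22); WM=14
i=12 t=12 v=3: DROP (t<14-0); WM=14
i=13 t=25 v=4: → [22,33); WM=22; [11,22) fires=6
i=14 t=21 v=3: DROP (t<22-0); WM=22
i=15 t=26 v=1: → [22,33); WM=23
i=16 t=17 v=9: DROP (t<23-0); WM=23
i=17 t=28 v=7: → [22,33); WM=25
i=18 t=30 v=8: → [22,33); WM=27
i=19 t=24 v=3: DROP (t<27-0); WM=27
i=20 t=26 v=8: DROP (t<27-0); WM=27
i=21 t=30 v=2: → [22,33); WM=27
i=22 t=32 v=2: → [22,33); WM=29
i=23 t=31 v=2: → [22,33); WM=29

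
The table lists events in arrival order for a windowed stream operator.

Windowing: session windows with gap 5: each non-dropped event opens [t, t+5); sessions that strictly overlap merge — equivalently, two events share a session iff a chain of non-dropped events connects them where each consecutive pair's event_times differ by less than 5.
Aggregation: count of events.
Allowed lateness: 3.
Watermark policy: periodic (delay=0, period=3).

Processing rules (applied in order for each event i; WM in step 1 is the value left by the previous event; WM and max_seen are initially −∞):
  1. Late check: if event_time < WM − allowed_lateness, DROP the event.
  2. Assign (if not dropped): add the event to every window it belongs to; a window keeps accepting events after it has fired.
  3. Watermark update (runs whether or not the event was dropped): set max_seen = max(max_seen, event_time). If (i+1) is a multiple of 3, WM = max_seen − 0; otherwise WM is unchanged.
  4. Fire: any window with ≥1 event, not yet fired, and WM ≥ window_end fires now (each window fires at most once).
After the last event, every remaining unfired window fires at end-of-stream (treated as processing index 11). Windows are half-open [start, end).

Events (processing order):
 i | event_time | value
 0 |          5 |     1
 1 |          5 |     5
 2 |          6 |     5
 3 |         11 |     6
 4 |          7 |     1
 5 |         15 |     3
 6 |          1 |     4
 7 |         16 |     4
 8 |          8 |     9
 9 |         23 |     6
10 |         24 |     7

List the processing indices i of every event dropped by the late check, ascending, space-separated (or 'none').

i=0 t=5 v=1: → [5,10); WM=−∞
i=1 t=5 v=5: → [5,10); WM=−∞
i=2 t=6 v=5: → [5,11); WM=6
i=3 t=11 v=6: → [11,16); WM=6
i=4 t=7 v=1: → [5,16); WM=6
i=5 t=15 v=3: → [5,20); WM=15
i=6 t=1 v=4: DROP (t<15-3); WM=15
i=7 t=16 v=4: → [5,21); WM=15
i=8 t=8 v=9: DROP (t<15-3); WM=16
i=9 t=23 v=6: → [23,28); WM=16
i=10 t=24 v=7: → [23,29); WM=16

6 8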